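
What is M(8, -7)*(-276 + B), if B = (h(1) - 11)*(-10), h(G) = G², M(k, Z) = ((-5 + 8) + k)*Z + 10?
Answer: 11792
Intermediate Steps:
M(k, Z) = 10 + Z*(3 + k) (M(k, Z) = (3 + k)*Z + 10 = Z*(3 + k) + 10 = 10 + Z*(3 + k))
B = 100 (B = (1² - 11)*(-10) = (1 - 11)*(-10) = -10*(-10) = 100)
M(8, -7)*(-276 + B) = (10 + 3*(-7) - 7*8)*(-276 + 100) = (10 - 21 - 56)*(-176) = -67*(-176) = 11792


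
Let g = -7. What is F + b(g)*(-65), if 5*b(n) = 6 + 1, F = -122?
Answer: -213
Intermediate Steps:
b(n) = 7/5 (b(n) = (6 + 1)/5 = (1/5)*7 = 7/5)
F + b(g)*(-65) = -122 + (7/5)*(-65) = -122 - 91 = -213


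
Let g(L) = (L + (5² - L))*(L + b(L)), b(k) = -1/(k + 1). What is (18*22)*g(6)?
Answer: 405900/7 ≈ 57986.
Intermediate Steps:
b(k) = -1/(1 + k)
g(L) = -25/(1 + L) + 25*L (g(L) = (L + (5² - L))*(L - 1/(1 + L)) = (L + (25 - L))*(L - 1/(1 + L)) = 25*(L - 1/(1 + L)) = -25/(1 + L) + 25*L)
(18*22)*g(6) = (18*22)*(25*(-1 + 6*(1 + 6))/(1 + 6)) = 396*(25*(-1 + 6*7)/7) = 396*(25*(⅐)*(-1 + 42)) = 396*(25*(⅐)*41) = 396*(1025/7) = 405900/7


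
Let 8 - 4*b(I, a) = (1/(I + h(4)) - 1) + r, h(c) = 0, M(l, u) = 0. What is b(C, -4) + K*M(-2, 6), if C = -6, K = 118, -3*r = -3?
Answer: 49/24 ≈ 2.0417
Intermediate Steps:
r = 1 (r = -⅓*(-3) = 1)
b(I, a) = 2 - 1/(4*I) (b(I, a) = 2 - ((1/(I + 0) - 1) + 1)/4 = 2 - ((1/I - 1) + 1)/4 = 2 - ((-1 + 1/I) + 1)/4 = 2 - 1/(4*I))
b(C, -4) + K*M(-2, 6) = (2 - ¼/(-6)) + 118*0 = (2 - ¼*(-⅙)) + 0 = (2 + 1/24) + 0 = 49/24 + 0 = 49/24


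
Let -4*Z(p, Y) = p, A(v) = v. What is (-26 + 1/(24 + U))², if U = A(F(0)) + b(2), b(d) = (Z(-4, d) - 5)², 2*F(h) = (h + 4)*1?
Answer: 1190281/1764 ≈ 674.76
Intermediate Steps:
F(h) = 2 + h/2 (F(h) = ((h + 4)*1)/2 = ((4 + h)*1)/2 = (4 + h)/2 = 2 + h/2)
Z(p, Y) = -p/4
b(d) = 16 (b(d) = (-¼*(-4) - 5)² = (1 - 5)² = (-4)² = 16)
U = 18 (U = (2 + (½)*0) + 16 = (2 + 0) + 16 = 2 + 16 = 18)
(-26 + 1/(24 + U))² = (-26 + 1/(24 + 18))² = (-26 + 1/42)² = (-1091/42)² = 1190281/1764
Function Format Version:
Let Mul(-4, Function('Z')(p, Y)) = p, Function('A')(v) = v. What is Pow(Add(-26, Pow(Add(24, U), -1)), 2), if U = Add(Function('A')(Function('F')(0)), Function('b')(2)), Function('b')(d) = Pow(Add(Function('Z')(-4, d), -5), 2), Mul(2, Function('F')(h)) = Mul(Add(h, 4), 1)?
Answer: Rational(1190281, 1764) ≈ 674.76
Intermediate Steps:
Function('F')(h) = Add(2, Mul(Rational(1, 2), h)) (Function('F')(h) = Mul(Rational(1, 2), Mul(Add(h, 4), 1)) = Mul(Rational(1, 2), Mul(Add(4, h), 1)) = Mul(Rational(1, 2), Add(4, h)) = Add(2, Mul(Rational(1, 2), h)))
Function('Z')(p, Y) = Mul(Rational(-1, 4), p)
Function('b')(d) = 16 (Function('b')(d) = Pow(Add(Mul(Rational(-1, 4), -4), -5), 2) = Pow(Add(1, -5), 2) = Pow(-4, 2) = 16)
U = 18 (U = Add(Add(2, Mul(Rational(1, 2), 0)), 16) = Add(Add(2, 0), 16) = Add(2, 16) = 18)
Pow(Add(-26, Pow(Add(24, U), -1)), 2) = Pow(Add(-26, Pow(Add(24, 18), -1)), 2) = Pow(Add(-26, Pow(42, -1)), 2) = Pow(Add(-26, Rational(1, 42)), 2) = Pow(Rational(-1091, 42), 2) = Rational(1190281, 1764)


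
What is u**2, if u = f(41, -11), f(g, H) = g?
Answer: 1681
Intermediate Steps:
u = 41
u**2 = 41**2 = 1681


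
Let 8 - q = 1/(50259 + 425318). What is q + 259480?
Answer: 123406524575/475577 ≈ 2.5949e+5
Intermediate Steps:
q = 3804615/475577 (q = 8 - 1/(50259 + 425318) = 8 - 1/475577 = 3804615/475577 ≈ 8.0000)
q + 259480 = 3804615/475577 + 259480 = 123406524575/475577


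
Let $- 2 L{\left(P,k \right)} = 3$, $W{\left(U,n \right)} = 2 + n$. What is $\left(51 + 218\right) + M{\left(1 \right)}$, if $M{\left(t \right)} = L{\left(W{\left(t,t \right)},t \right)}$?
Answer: $\frac{535}{2} \approx 267.5$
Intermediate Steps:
$L{\left(P,k \right)} = - \frac{3}{2}$ ($L{\left(P,k \right)} = \left(- \frac{1}{2}\right) 3 = - \frac{3}{2}$)
$M{\left(t \right)} = - \frac{3}{2}$
$\left(51 + 218\right) + M{\left(1 \right)} = \left(51 + 218\right) - \frac{3}{2} = 269 - \frac{3}{2} = \frac{535}{2}$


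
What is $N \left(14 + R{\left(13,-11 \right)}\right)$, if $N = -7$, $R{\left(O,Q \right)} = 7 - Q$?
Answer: $-224$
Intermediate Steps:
$N \left(14 + R{\left(13,-11 \right)}\right) = - 7 \left(14 + \left(7 - -11\right)\right) = - 7 \left(14 + \left(7 + 11\right)\right) = - 7 \left(14 + 18\right) = \left(-7\right) 32 = -224$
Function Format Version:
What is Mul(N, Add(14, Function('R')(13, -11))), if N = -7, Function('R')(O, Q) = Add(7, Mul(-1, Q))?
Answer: -224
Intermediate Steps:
Mul(N, Add(14, Function('R')(13, -11))) = Mul(-7, Add(14, Add(7, Mul(-1, -11)))) = Mul(-7, Add(14, Add(7, 11))) = Mul(-7, Add(14, 18)) = Mul(-7, 32) = -224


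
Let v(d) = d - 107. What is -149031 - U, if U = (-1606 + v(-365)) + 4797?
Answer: -151750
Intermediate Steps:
v(d) = -107 + d
U = 2719 (U = (-1606 + (-107 - 365)) + 4797 = (-1606 - 472) + 4797 = -2078 + 4797 = 2719)
-149031 - U = -149031 - 1*2719 = -149031 - 2719 = -151750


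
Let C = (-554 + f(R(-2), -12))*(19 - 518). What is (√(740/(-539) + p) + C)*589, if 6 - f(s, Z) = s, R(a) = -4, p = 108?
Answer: 159887584 + 4712*√9878/77 ≈ 1.5989e+8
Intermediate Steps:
f(s, Z) = 6 - s
C = 271456 (C = (-554 + (6 - 1*(-4)))*(19 - 518) = (-554 + (6 + 4))*(-499) = (-554 + 10)*(-499) = -544*(-499) = 271456)
(√(740/(-539) + p) + C)*589 = (√(740/(-539) + 108) + 271456)*589 = (√(740*(-1/539) + 108) + 271456)*589 = (√(-740/539 + 108) + 271456)*589 = (√(57472/539) + 271456)*589 = (8*√9878/77 + 271456)*589 = (271456 + 8*√9878/77)*589 = 159887584 + 4712*√9878/77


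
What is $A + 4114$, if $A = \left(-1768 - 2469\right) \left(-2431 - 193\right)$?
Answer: $11122002$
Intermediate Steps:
$A = 11117888$ ($A = \left(-4237\right) \left(-2624\right) = 11117888$)
$A + 4114 = 11117888 + 4114 = 11122002$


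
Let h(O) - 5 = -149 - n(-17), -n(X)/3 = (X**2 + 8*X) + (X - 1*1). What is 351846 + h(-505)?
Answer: 352107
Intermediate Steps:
n(X) = 3 - 27*X - 3*X**2 (n(X) = -3*((X**2 + 8*X) + (X - 1*1)) = -3*((X**2 + 8*X) + (X - 1)) = -3*((X**2 + 8*X) + (-1 + X)) = -3*(-1 + X**2 + 9*X) = 3 - 27*X - 3*X**2)
h(O) = 261 (h(O) = 5 + (-149 - (3 - 27*(-17) - 3*(-17)**2)) = 5 + (-149 - (3 + 459 - 3*289)) = 5 + (-149 - (3 + 459 - 867)) = 5 + (-149 - 1*(-405)) = 5 + (-149 + 405) = 5 + 256 = 261)
351846 + h(-505) = 351846 + 261 = 352107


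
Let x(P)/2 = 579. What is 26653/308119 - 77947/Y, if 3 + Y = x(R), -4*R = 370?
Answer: -489513622/7262805 ≈ -67.400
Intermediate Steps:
R = -185/2 (R = -¼*370 = -185/2 ≈ -92.500)
x(P) = 1158 (x(P) = 2*579 = 1158)
Y = 1155 (Y = -3 + 1158 = 1155)
26653/308119 - 77947/Y = 26653/308119 - 77947/1155 = -489513622/7262805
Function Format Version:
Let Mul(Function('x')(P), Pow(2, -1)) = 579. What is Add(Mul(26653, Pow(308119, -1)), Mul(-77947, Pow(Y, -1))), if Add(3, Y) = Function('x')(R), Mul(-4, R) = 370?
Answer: Rational(-489513622, 7262805) ≈ -67.400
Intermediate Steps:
R = Rational(-185, 2) (R = Mul(Rational(-1, 4), 370) = Rational(-185, 2) ≈ -92.500)
Function('x')(P) = 1158 (Function('x')(P) = Mul(2, 579) = 1158)
Y = 1155 (Y = Add(-3, 1158) = 1155)
Add(Mul(26653, Pow(308119, -1)), Mul(-77947, Pow(Y, -1))) = Add(Mul(26653, Pow(308119, -1)), Mul(-77947, Pow(1155, -1))) = Add(Mul(26653, Rational(1, 308119)), Mul(-77947, Rational(1, 1155))) = Add(Rational(26653, 308119), Rational(-77947, 1155)) = Rational(-489513622, 7262805)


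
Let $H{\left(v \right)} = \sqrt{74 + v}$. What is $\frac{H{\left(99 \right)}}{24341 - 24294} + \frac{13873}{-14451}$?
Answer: $- \frac{13873}{14451} + \frac{\sqrt{173}}{47} \approx -0.68015$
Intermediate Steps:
$\frac{H{\left(99 \right)}}{24341 - 24294} + \frac{13873}{-14451} = \frac{\sqrt{74 + 99}}{24341 - 24294} + \frac{13873}{-14451} = \frac{\sqrt{173}}{24341 - 24294} + 13873 \left(- \frac{1}{14451}\right) = \frac{\sqrt{173}}{47} - \frac{13873}{14451} = - \frac{13873}{14451} + \frac{\sqrt{173}}{47}$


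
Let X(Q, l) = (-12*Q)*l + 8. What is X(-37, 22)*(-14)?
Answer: -136864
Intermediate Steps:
X(Q, l) = 8 - 12*Q*l (X(Q, l) = -12*Q*l + 8 = 8 - 12*Q*l)
X(-37, 22)*(-14) = (8 - 12*(-37)*22)*(-14) = (8 + 9768)*(-14) = 9776*(-14) = -136864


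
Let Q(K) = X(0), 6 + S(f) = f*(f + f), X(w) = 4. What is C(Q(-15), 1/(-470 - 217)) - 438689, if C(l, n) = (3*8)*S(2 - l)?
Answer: -438641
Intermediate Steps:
S(f) = -6 + 2*f² (S(f) = -6 + f*(f + f) = -6 + f*(2*f) = -6 + 2*f²)
Q(K) = 4
C(l, n) = -144 + 48*(2 - l)² (C(l, n) = (3*8)*(-6 + 2*(2 - l)²) = 24*(-6 + 2*(2 - l)²) = -144 + 48*(2 - l)²)
C(Q(-15), 1/(-470 - 217)) - 438689 = (-144 + 48*(-2 + 4)²) - 438689 = (-144 + 48*2²) - 438689 = (-144 + 48*4) - 438689 = (-144 + 192) - 438689 = 48 - 438689 = -438641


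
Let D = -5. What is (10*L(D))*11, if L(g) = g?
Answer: -550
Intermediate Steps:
(10*L(D))*11 = (10*(-5))*11 = -50*11 = -550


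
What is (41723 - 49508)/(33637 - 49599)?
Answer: 7785/15962 ≈ 0.48772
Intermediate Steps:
(41723 - 49508)/(33637 - 49599) = -7785/(-15962) = -7785*(-1/15962) = 7785/15962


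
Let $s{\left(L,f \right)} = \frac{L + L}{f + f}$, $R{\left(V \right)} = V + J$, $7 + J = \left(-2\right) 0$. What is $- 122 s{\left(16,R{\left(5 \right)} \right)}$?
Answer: $976$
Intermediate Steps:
$J = -7$ ($J = -7 - 0 = -7 + 0 = -7$)
$R{\left(V \right)} = -7 + V$ ($R{\left(V \right)} = V - 7 = -7 + V$)
$s{\left(L,f \right)} = \frac{L}{f}$ ($s{\left(L,f \right)} = \frac{2 L}{2 f} = 2 L \frac{1}{2 f} = \frac{L}{f}$)
$- 122 s{\left(16,R{\left(5 \right)} \right)} = - 122 \frac{16}{-7 + 5} = - 122 \frac{16}{-2} = - 122 \cdot 16 \left(- \frac{1}{2}\right) = \left(-122\right) \left(-8\right) = 976$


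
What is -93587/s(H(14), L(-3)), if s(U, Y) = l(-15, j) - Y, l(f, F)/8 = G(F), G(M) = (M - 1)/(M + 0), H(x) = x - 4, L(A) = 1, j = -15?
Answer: -1403805/113 ≈ -12423.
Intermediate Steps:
H(x) = -4 + x
G(M) = (-1 + M)/M
l(f, F) = 8*(-1 + F)/F (l(f, F) = 8*((-1 + F)/F) = 8*(-1 + F)/F)
s(U, Y) = 128/15 - Y (s(U, Y) = (8 - 8/(-15)) - Y = (8 - 8*(-1/15)) - Y = (8 + 8/15) - Y = 128/15 - Y)
-93587/s(H(14), L(-3)) = -93587/(128/15 - 1*1) = -93587/(128/15 - 1) = -93587/113/15 = -93587*15/113 = -1403805/113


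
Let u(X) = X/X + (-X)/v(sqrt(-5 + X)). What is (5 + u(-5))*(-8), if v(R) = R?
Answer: -48 + 4*I*sqrt(10) ≈ -48.0 + 12.649*I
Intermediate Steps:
u(X) = 1 - X/sqrt(-5 + X) (u(X) = X/X + (-X)/(sqrt(-5 + X)) = 1 + (-X)/sqrt(-5 + X) = 1 - X/sqrt(-5 + X))
(5 + u(-5))*(-8) = (5 + (1 - 1*(-5)/sqrt(-5 - 5)))*(-8) = (5 + (1 - 1*(-5)/sqrt(-10)))*(-8) = (5 + (1 - 1*(-5)*(-I*sqrt(10)/10)))*(-8) = (5 + (1 - I*sqrt(10)/2))*(-8) = (6 - I*sqrt(10)/2)*(-8) = -48 + 4*I*sqrt(10)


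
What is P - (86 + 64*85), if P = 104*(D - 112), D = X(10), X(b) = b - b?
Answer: -17174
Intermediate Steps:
X(b) = 0
D = 0
P = -11648 (P = 104*(0 - 112) = 104*(-112) = -11648)
P - (86 + 64*85) = -11648 - (86 + 64*85) = -11648 - (86 + 5440) = -11648 - 1*5526 = -11648 - 5526 = -17174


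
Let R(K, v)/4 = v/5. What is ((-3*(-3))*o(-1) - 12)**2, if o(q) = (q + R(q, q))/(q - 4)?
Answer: 47961/625 ≈ 76.738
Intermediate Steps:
R(K, v) = 4*v/5 (R(K, v) = 4*(v/5) = 4*v/5)
o(q) = 9*q/(5*(-4 + q)) (o(q) = (q + 4*q/5)/(q - 4) = (9*q/5)/(-4 + q) = 9*q/(5*(-4 + q)))
((-3*(-3))*o(-1) - 12)**2 = ((-3*(-3))*((9/5)*(-1)/(-4 - 1)) - 12)**2 = (9*((9/5)*(-1)/(-5)) - 12)**2 = (9*((9/5)*(-1)*(-1/5)) - 12)**2 = (9*(9/25) - 12)**2 = (81/25 - 12)**2 = (-219/25)**2 = 47961/625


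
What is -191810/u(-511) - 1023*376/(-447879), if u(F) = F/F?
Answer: -28635762114/149293 ≈ -1.9181e+5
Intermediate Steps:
u(F) = 1
-191810/u(-511) - 1023*376/(-447879) = -191810/1 - 1023*376/(-447879) = -191810*1 - 384648*(-1/447879) = -191810 + 128216/149293 = -28635762114/149293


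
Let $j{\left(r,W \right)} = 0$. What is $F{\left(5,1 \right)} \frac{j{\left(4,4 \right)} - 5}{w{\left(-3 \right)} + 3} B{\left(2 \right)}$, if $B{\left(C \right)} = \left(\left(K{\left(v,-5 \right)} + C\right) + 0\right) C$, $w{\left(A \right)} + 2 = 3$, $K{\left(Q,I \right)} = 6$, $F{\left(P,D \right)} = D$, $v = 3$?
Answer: $-20$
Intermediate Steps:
$w{\left(A \right)} = 1$ ($w{\left(A \right)} = -2 + 3 = 1$)
$B{\left(C \right)} = C \left(6 + C\right)$ ($B{\left(C \right)} = \left(\left(6 + C\right) + 0\right) C = \left(6 + C\right) C = C \left(6 + C\right)$)
$F{\left(5,1 \right)} \frac{j{\left(4,4 \right)} - 5}{w{\left(-3 \right)} + 3} B{\left(2 \right)} = 1 \frac{0 - 5}{1 + 3} \cdot 2 \left(6 + 2\right) = 1 \left(- \frac{5}{4}\right) 2 \cdot 8 = 1 \left(\left(-5\right) \frac{1}{4}\right) 16 = 1 \left(- \frac{5}{4}\right) 16 = \left(- \frac{5}{4}\right) 16 = -20$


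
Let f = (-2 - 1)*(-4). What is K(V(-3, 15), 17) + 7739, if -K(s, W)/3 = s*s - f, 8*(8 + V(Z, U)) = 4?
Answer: 30425/4 ≈ 7606.3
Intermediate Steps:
V(Z, U) = -15/2 (V(Z, U) = -8 + (⅛)*4 = -8 + ½ = -15/2)
f = 12 (f = -3*(-4) = 12)
K(s, W) = 36 - 3*s² (K(s, W) = -3*(s*s - 1*12) = -3*(s² - 12) = -3*(-12 + s²) = 36 - 3*s²)
K(V(-3, 15), 17) + 7739 = (36 - 3*(-15/2)²) + 7739 = (36 - 3*225/4) + 7739 = (36 - 675/4) + 7739 = -531/4 + 7739 = 30425/4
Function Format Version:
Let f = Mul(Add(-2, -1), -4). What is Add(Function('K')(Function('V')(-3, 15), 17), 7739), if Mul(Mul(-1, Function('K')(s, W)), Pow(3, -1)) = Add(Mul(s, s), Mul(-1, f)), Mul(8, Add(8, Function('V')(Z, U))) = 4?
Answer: Rational(30425, 4) ≈ 7606.3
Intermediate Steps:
Function('V')(Z, U) = Rational(-15, 2) (Function('V')(Z, U) = Add(-8, Mul(Rational(1, 8), 4)) = Add(-8, Rational(1, 2)) = Rational(-15, 2))
f = 12 (f = Mul(-3, -4) = 12)
Function('K')(s, W) = Add(36, Mul(-3, Pow(s, 2))) (Function('K')(s, W) = Mul(-3, Add(Mul(s, s), Mul(-1, 12))) = Mul(-3, Add(Pow(s, 2), -12)) = Mul(-3, Add(-12, Pow(s, 2))) = Add(36, Mul(-3, Pow(s, 2))))
Add(Function('K')(Function('V')(-3, 15), 17), 7739) = Add(Add(36, Mul(-3, Pow(Rational(-15, 2), 2))), 7739) = Add(Add(36, Mul(-3, Rational(225, 4))), 7739) = Add(Add(36, Rational(-675, 4)), 7739) = Add(Rational(-531, 4), 7739) = Rational(30425, 4)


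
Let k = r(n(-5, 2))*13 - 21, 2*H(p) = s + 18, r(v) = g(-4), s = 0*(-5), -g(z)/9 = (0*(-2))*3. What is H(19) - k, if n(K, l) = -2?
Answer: 30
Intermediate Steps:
g(z) = 0 (g(z) = -9*0*(-2)*3 = -0*3 = -9*0 = 0)
s = 0
r(v) = 0
H(p) = 9 (H(p) = (0 + 18)/2 = (1/2)*18 = 9)
k = -21 (k = 0*13 - 21 = 0 - 21 = -21)
H(19) - k = 9 - 1*(-21) = 9 + 21 = 30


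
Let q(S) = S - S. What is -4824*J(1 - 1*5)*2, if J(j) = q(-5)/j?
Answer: 0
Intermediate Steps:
q(S) = 0
J(j) = 0 (J(j) = 0/j = 0)
-4824*J(1 - 1*5)*2 = -4824*0*2 = -4824*0 = -9*0 = 0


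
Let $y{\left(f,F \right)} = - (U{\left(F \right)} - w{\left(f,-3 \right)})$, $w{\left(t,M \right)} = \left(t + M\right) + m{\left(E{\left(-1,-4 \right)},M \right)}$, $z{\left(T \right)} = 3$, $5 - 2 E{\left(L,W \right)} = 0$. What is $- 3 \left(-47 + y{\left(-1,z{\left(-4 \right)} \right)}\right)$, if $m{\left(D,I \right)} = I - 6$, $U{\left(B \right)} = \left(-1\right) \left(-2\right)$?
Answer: $186$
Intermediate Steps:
$E{\left(L,W \right)} = \frac{5}{2}$ ($E{\left(L,W \right)} = \frac{5}{2} - 0 = \frac{5}{2} + 0 = \frac{5}{2}$)
$U{\left(B \right)} = 2$
$m{\left(D,I \right)} = -6 + I$ ($m{\left(D,I \right)} = I - 6 = -6 + I$)
$w{\left(t,M \right)} = -6 + t + 2 M$ ($w{\left(t,M \right)} = \left(t + M\right) + \left(-6 + M\right) = \left(M + t\right) + \left(-6 + M\right) = -6 + t + 2 M$)
$y{\left(f,F \right)} = -14 + f$ ($y{\left(f,F \right)} = - (2 - \left(-6 + f + 2 \left(-3\right)\right)) = - (2 - \left(-6 + f - 6\right)) = - (2 - \left(-12 + f\right)) = - (14 - f) = -14 + f$)
$- 3 \left(-47 + y{\left(-1,z{\left(-4 \right)} \right)}\right) = - 3 \left(-47 - 15\right) = \left(-3\right) \left(-62\right) = 186$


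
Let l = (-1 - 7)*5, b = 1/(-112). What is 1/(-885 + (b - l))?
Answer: -112/94641 ≈ -0.0011834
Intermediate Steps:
b = -1/112 ≈ -0.0089286
l = -40 (l = -8*5 = -40)
1/(-885 + (b - l)) = 1/(-885 + (-1/112 - 1*(-40))) = 1/(-885 + (-1/112 + 40)) = 1/(-885 + 4479/112) = 1/(-94641/112) = -112/94641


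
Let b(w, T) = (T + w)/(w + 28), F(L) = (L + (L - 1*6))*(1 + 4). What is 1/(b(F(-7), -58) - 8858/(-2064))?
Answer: 72/467 ≈ 0.15418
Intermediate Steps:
F(L) = -30 + 10*L (F(L) = (L + (L - 6))*5 = (L + (-6 + L))*5 = (-6 + 2*L)*5 = -30 + 10*L)
b(w, T) = (T + w)/(28 + w)
1/(b(F(-7), -58) - 8858/(-2064)) = 1/((-58 + (-30 + 10*(-7)))/(28 + (-30 + 10*(-7))) - 8858/(-2064)) = 1/((-58 + (-30 - 70))/(28 + (-30 - 70)) - 8858*(-1/2064)) = 1/((-58 - 100)/(28 - 100) + 103/24) = 1/(-158/(-72) + 103/24) = 1/(-1/72*(-158) + 103/24) = 1/(79/36 + 103/24) = 1/(467/72) = 72/467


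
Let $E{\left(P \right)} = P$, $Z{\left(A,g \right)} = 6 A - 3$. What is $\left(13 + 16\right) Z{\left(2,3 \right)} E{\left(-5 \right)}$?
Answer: $-1305$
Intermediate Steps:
$Z{\left(A,g \right)} = -3 + 6 A$
$\left(13 + 16\right) Z{\left(2,3 \right)} E{\left(-5 \right)} = \left(13 + 16\right) \left(-3 + 6 \cdot 2\right) \left(-5\right) = 29 \left(-3 + 12\right) \left(-5\right) = 29 \cdot 9 \left(-5\right) = 261 \left(-5\right) = -1305$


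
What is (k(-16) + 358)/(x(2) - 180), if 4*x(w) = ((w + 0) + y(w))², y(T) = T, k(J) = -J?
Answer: -17/8 ≈ -2.1250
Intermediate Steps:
x(w) = w² (x(w) = ((w + 0) + w)²/4 = (w + w)²/4 = (2*w)²/4 = (4*w²)/4 = w²)
(k(-16) + 358)/(x(2) - 180) = (-1*(-16) + 358)/(2² - 180) = (16 + 358)/(4 - 180) = 374/(-176) = 374*(-1/176) = -17/8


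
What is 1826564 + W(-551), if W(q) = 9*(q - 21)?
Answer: 1821416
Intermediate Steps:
W(q) = -189 + 9*q (W(q) = 9*(-21 + q) = -189 + 9*q)
1826564 + W(-551) = 1826564 + (-189 + 9*(-551)) = 1826564 + (-189 - 4959) = 1826564 - 5148 = 1821416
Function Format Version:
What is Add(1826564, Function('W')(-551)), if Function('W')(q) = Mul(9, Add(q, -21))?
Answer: 1821416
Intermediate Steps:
Function('W')(q) = Add(-189, Mul(9, q)) (Function('W')(q) = Mul(9, Add(-21, q)) = Add(-189, Mul(9, q)))
Add(1826564, Function('W')(-551)) = Add(1826564, Add(-189, Mul(9, -551))) = Add(1826564, Add(-189, -4959)) = Add(1826564, -5148) = 1821416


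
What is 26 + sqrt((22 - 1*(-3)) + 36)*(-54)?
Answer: 26 - 54*sqrt(61) ≈ -395.75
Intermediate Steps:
26 + sqrt((22 - 1*(-3)) + 36)*(-54) = 26 + sqrt((22 + 3) + 36)*(-54) = 26 + sqrt(25 + 36)*(-54) = 26 + sqrt(61)*(-54) = 26 - 54*sqrt(61)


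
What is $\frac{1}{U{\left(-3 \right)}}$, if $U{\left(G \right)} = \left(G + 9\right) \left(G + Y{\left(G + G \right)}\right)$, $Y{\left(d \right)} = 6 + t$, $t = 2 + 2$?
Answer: $\frac{1}{42} \approx 0.02381$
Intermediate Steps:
$t = 4$
$Y{\left(d \right)} = 10$ ($Y{\left(d \right)} = 6 + 4 = 10$)
$U{\left(G \right)} = \left(9 + G\right) \left(10 + G\right)$ ($U{\left(G \right)} = \left(G + 9\right) \left(G + 10\right) = \left(9 + G\right) \left(10 + G\right)$)
$\frac{1}{U{\left(-3 \right)}} = \frac{1}{90 + \left(-3\right)^{2} + 19 \left(-3\right)} = \frac{1}{90 + 9 - 57} = \frac{1}{42}$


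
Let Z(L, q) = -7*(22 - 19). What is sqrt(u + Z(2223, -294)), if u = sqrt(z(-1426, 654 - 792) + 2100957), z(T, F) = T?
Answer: sqrt(-21 + sqrt(2099531)) ≈ 37.789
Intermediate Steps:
u = sqrt(2099531) (u = sqrt(-1426 + 2100957) = sqrt(2099531) ≈ 1449.0)
Z(L, q) = -21 (Z(L, q) = -7*3 = -21)
sqrt(u + Z(2223, -294)) = sqrt(sqrt(2099531) - 21) = sqrt(-21 + sqrt(2099531))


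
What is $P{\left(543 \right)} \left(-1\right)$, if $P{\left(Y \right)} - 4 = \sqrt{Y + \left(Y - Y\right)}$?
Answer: $-4 - \sqrt{543} \approx -27.302$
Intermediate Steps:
$P{\left(Y \right)} = 4 + \sqrt{Y}$ ($P{\left(Y \right)} = 4 + \sqrt{Y + \left(Y - Y\right)} = 4 + \sqrt{Y + 0} = 4 + \sqrt{Y}$)
$P{\left(543 \right)} \left(-1\right) = \left(4 + \sqrt{543}\right) \left(-1\right) = -4 - \sqrt{543}$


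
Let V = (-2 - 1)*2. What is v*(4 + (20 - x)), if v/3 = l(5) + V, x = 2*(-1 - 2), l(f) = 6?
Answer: 0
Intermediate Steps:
V = -6 (V = -3*2 = -6)
x = -6 (x = 2*(-3) = -6)
v = 0 (v = 3*(6 - 6) = 3*0 = 0)
v*(4 + (20 - x)) = 0*(4 + (20 - 1*(-6))) = 0*(4 + (20 + 6)) = 0*(4 + 26) = 0*30 = 0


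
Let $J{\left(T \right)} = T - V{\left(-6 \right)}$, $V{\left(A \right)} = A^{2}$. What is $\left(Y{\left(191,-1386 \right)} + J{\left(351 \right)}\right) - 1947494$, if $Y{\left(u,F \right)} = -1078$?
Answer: $-1948257$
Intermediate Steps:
$J{\left(T \right)} = -36 + T$ ($J{\left(T \right)} = T - \left(-6\right)^{2} = T - 36 = -36 + T$)
$\left(Y{\left(191,-1386 \right)} + J{\left(351 \right)}\right) - 1947494 = \left(-1078 + \left(-36 + 351\right)\right) - 1947494 = \left(-1078 + 315\right) - 1947494 = -763 - 1947494 = -1948257$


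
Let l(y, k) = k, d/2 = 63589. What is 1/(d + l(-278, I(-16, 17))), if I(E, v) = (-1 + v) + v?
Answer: 1/127211 ≈ 7.8610e-6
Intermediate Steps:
d = 127178 (d = 2*63589 = 127178)
I(E, v) = -1 + 2*v
1/(d + l(-278, I(-16, 17))) = 1/(127178 + (-1 + 2*17)) = 1/(127178 + (-1 + 34)) = 1/(127178 + 33) = 1/127211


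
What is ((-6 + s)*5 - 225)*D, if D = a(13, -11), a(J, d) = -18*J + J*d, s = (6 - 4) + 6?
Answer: 81055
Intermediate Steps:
s = 8 (s = 2 + 6 = 8)
D = -377 (D = 13*(-18 - 11) = 13*(-29) = -377)
((-6 + s)*5 - 225)*D = ((-6 + 8)*5 - 225)*(-377) = (2*5 - 225)*(-377) = (10 - 225)*(-377) = -215*(-377) = 81055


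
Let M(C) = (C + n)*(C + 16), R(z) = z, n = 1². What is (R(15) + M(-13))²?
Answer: 441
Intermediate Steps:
n = 1
M(C) = (1 + C)*(16 + C) (M(C) = (C + 1)*(C + 16) = (1 + C)*(16 + C))
(R(15) + M(-13))² = (15 + (16 + (-13)² + 17*(-13)))² = (15 + (16 + 169 - 221))² = (15 - 36)² = (-21)² = 441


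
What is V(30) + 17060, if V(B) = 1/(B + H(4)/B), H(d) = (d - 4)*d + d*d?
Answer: 7813495/458 ≈ 17060.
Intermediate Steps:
H(d) = d**2 + d*(-4 + d) (H(d) = (-4 + d)*d + d**2 = d*(-4 + d) + d**2 = d**2 + d*(-4 + d))
V(B) = 1/(B + 16/B) (V(B) = 1/(B + (2*4*(-2 + 4))/B) = 1/(B + (2*4*2)/B) = 1/(B + 16/B))
V(30) + 17060 = 30/(16 + 30**2) + 17060 = 30/(16 + 900) + 17060 = 30/916 + 17060 = 30*(1/916) + 17060 = 15/458 + 17060 = 7813495/458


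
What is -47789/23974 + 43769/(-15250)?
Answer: -444525064/91400875 ≈ -4.8635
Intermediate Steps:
-47789/23974 + 43769/(-15250) = -47789*1/23974 + 43769*(-1/15250) = -47789/23974 - 43769/15250 = -444525064/91400875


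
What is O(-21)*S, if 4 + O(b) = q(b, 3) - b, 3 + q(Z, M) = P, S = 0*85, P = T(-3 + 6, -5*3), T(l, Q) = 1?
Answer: 0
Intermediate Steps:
P = 1
S = 0
q(Z, M) = -2 (q(Z, M) = -3 + 1 = -2)
O(b) = -6 - b (O(b) = -4 + (-2 - b) = -6 - b)
O(-21)*S = (-6 - 1*(-21))*0 = (-6 + 21)*0 = 15*0 = 0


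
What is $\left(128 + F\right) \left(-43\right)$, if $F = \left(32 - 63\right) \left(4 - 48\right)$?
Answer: $-64156$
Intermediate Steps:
$F = 1364$ ($F = \left(-31\right) \left(-44\right) = 1364$)
$\left(128 + F\right) \left(-43\right) = \left(128 + 1364\right) \left(-43\right) = 1492 \left(-43\right) = -64156$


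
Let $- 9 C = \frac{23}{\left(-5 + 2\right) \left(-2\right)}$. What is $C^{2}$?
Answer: $\frac{529}{2916} \approx 0.18141$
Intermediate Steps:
$C = - \frac{23}{54}$ ($C = - \frac{23 \frac{1}{\left(-5 + 2\right) \left(-2\right)}}{9} = - \frac{23 \frac{1}{\left(-3\right) \left(-2\right)}}{9} = - \frac{23 \cdot \frac{1}{6}}{9} = \left(- \frac{1}{9}\right) \frac{23}{6} = - \frac{23}{54} \approx -0.42593$)
$C^{2} = \left(- \frac{23}{54}\right)^{2} = \frac{529}{2916}$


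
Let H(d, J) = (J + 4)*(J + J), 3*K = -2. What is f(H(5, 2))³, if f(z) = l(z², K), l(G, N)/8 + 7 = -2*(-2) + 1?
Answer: -4096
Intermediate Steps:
K = -⅔ (K = (⅓)*(-2) = -⅔ ≈ -0.66667)
l(G, N) = -16 (l(G, N) = -56 + 8*(-2*(-2) + 1) = -56 + 8*(4 + 1) = -56 + 8*5 = -56 + 40 = -16)
H(d, J) = 2*J*(4 + J) (H(d, J) = (4 + J)*(2*J) = 2*J*(4 + J))
f(z) = -16
f(H(5, 2))³ = (-16)³ = -4096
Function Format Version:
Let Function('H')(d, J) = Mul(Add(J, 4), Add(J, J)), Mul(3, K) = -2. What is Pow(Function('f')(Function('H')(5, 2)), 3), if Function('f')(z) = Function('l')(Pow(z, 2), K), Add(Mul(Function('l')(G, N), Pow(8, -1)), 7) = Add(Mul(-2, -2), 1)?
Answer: -4096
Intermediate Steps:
K = Rational(-2, 3) (K = Mul(Rational(1, 3), -2) = Rational(-2, 3) ≈ -0.66667)
Function('l')(G, N) = -16 (Function('l')(G, N) = Add(-56, Mul(8, Add(Mul(-2, -2), 1))) = Add(-56, Mul(8, Add(4, 1))) = Add(-56, Mul(8, 5)) = Add(-56, 40) = -16)
Function('H')(d, J) = Mul(2, J, Add(4, J)) (Function('H')(d, J) = Mul(Add(4, J), Mul(2, J)) = Mul(2, J, Add(4, J)))
Function('f')(z) = -16
Pow(Function('f')(Function('H')(5, 2)), 3) = Pow(-16, 3) = -4096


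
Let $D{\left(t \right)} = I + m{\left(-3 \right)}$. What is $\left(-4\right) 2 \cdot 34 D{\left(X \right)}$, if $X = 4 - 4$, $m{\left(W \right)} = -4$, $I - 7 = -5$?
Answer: $544$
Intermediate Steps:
$I = 2$ ($I = 7 - 5 = 2$)
$X = 0$
$D{\left(t \right)} = -2$ ($D{\left(t \right)} = 2 - 4 = -2$)
$\left(-4\right) 2 \cdot 34 D{\left(X \right)} = \left(-4\right) 2 \cdot 34 \left(-2\right) = \left(-8\right) 34 \left(-2\right) = \left(-272\right) \left(-2\right) = 544$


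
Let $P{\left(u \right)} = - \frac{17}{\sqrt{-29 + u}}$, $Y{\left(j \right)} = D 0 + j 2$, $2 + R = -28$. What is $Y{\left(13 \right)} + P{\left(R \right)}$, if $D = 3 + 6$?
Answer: $26 + \frac{17 i \sqrt{59}}{59} \approx 26.0 + 2.2132 i$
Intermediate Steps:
$R = -30$ ($R = -2 - 28 = -30$)
$D = 9$
$Y{\left(j \right)} = 2 j$ ($Y{\left(j \right)} = 9 \cdot 0 + j 2 = 0 + 2 j = 2 j$)
$P{\left(u \right)} = - \frac{17}{\sqrt{-29 + u}}$
$Y{\left(13 \right)} + P{\left(R \right)} = 2 \cdot 13 - \frac{17}{\sqrt{-29 - 30}} = 26 - \frac{17}{i \sqrt{59}} = 26 - 17 \left(- \frac{i \sqrt{59}}{59}\right) = 26 + \frac{17 i \sqrt{59}}{59}$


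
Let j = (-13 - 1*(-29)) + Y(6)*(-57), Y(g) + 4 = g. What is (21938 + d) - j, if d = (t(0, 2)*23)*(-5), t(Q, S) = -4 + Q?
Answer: 22496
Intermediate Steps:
Y(g) = -4 + g
d = 460 (d = ((-4 + 0)*23)*(-5) = -4*23*(-5) = -92*(-5) = 460)
j = -98 (j = (-13 - 1*(-29)) + (-4 + 6)*(-57) = (-13 + 29) + 2*(-57) = 16 - 114 = -98)
(21938 + d) - j = (21938 + 460) - 1*(-98) = 22398 + 98 = 22496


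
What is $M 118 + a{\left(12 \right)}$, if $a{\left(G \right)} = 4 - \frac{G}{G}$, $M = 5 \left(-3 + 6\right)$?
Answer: $1773$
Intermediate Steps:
$M = 15$ ($M = 5 \cdot 3 = 15$)
$a{\left(G \right)} = 3$ ($a{\left(G \right)} = 4 - 1 = 3$)
$M 118 + a{\left(12 \right)} = 15 \cdot 118 + 3 = 1770 + 3 = 1773$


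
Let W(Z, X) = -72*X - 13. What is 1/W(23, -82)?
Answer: 1/5891 ≈ 0.00016975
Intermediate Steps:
W(Z, X) = -13 - 72*X
1/W(23, -82) = 1/(-13 - 72*(-82)) = 1/(-13 + 5904) = 1/5891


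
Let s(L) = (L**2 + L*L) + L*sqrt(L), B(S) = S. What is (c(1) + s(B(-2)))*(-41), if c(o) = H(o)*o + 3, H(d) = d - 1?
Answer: -451 + 82*I*sqrt(2) ≈ -451.0 + 115.97*I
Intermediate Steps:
H(d) = -1 + d
s(L) = L**(3/2) + 2*L**2 (s(L) = (L**2 + L**2) + L**(3/2) = 2*L**2 + L**(3/2) = L**(3/2) + 2*L**2)
c(o) = 3 + o*(-1 + o) (c(o) = (-1 + o)*o + 3 = o*(-1 + o) + 3 = 3 + o*(-1 + o))
(c(1) + s(B(-2)))*(-41) = ((3 + 1*(-1 + 1)) + ((-2)**(3/2) + 2*(-2)**2))*(-41) = ((3 + 1*0) + (-2*I*sqrt(2) + 2*4))*(-41) = ((3 + 0) + (-2*I*sqrt(2) + 8))*(-41) = (3 + (8 - 2*I*sqrt(2)))*(-41) = (11 - 2*I*sqrt(2))*(-41) = -451 + 82*I*sqrt(2)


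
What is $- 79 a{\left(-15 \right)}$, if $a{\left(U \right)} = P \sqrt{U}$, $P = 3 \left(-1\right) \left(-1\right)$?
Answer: $- 237 i \sqrt{15} \approx - 917.9 i$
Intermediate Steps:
$P = 3$ ($P = \left(-3\right) \left(-1\right) = 3$)
$a{\left(U \right)} = 3 \sqrt{U}$
$- 79 a{\left(-15 \right)} = - 79 \cdot 3 \sqrt{-15} = - 79 \cdot 3 i \sqrt{15} = - 237 i \sqrt{15}$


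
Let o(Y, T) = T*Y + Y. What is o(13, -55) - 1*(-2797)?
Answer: 2095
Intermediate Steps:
o(Y, T) = Y + T*Y
o(13, -55) - 1*(-2797) = 13*(1 - 55) - 1*(-2797) = 13*(-54) + 2797 = -702 + 2797 = 2095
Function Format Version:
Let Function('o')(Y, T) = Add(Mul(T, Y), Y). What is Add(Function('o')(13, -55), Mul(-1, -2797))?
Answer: 2095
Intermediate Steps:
Function('o')(Y, T) = Add(Y, Mul(T, Y))
Add(Function('o')(13, -55), Mul(-1, -2797)) = Add(Mul(13, Add(1, -55)), Mul(-1, -2797)) = Add(Mul(13, -54), 2797) = Add(-702, 2797) = 2095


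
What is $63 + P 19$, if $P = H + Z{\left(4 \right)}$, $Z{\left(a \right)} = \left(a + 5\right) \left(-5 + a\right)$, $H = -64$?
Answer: $-1324$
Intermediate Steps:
$Z{\left(a \right)} = \left(-5 + a\right) \left(5 + a\right)$ ($Z{\left(a \right)} = \left(5 + a\right) \left(-5 + a\right) = \left(-5 + a\right) \left(5 + a\right)$)
$P = -73$ ($P = -64 - \left(25 - 4^{2}\right) = -64 + \left(-25 + 16\right) = -64 - 9 = -73$)
$63 + P 19 = 63 - 1387 = -1324$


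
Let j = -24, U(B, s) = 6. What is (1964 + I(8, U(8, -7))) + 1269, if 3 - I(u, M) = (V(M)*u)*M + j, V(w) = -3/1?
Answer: 3404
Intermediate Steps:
V(w) = -3 (V(w) = -3*1 = -3)
I(u, M) = 27 + 3*M*u (I(u, M) = 3 - ((-3*u)*M - 24) = 3 - (-3*M*u - 24) = 3 - (-24 - 3*M*u) = 3 + (24 + 3*M*u) = 27 + 3*M*u)
(1964 + I(8, U(8, -7))) + 1269 = (1964 + (27 + 3*6*8)) + 1269 = (1964 + (27 + 144)) + 1269 = (1964 + 171) + 1269 = 2135 + 1269 = 3404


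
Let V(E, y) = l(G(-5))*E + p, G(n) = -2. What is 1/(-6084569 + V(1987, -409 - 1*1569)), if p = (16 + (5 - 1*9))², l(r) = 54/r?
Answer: -1/6138074 ≈ -1.6292e-7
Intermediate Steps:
p = 144 (p = (16 + (5 - 9))² = (16 - 4)² = 12² = 144)
V(E, y) = 144 - 27*E (V(E, y) = (54/(-2))*E + 144 = (54*(-½))*E + 144 = -27*E + 144 = 144 - 27*E)
1/(-6084569 + V(1987, -409 - 1*1569)) = 1/(-6084569 + (144 - 27*1987)) = 1/(-6084569 + (144 - 53649)) = 1/(-6084569 - 53505) = 1/(-6138074) = -1/6138074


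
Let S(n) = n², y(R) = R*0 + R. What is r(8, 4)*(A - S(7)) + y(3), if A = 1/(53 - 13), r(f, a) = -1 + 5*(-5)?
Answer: 25527/20 ≈ 1276.3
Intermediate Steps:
r(f, a) = -26 (r(f, a) = -1 - 25 = -26)
y(R) = R (y(R) = 0 + R = R)
A = 1/40 ≈ 0.025000
r(8, 4)*(A - S(7)) + y(3) = -26*(1/40 - 1*7²) + 3 = -26*(1/40 - 1*49) + 3 = -26*(1/40 - 49) + 3 = -26*(-1959/40) + 3 = 25467/20 + 3 = 25527/20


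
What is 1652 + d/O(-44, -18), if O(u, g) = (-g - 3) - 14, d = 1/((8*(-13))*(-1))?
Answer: 171809/104 ≈ 1652.0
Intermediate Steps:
d = 1/104 (d = 1/(-104*(-1)) = 1/104 ≈ 0.0096154)
O(u, g) = -17 - g (O(u, g) = (-3 - g) - 14 = -17 - g)
1652 + d/O(-44, -18) = 1652 + 1/(104*(-17 - 1*(-18))) = 1652 + 1/(104*(-17 + 18)) = 1652 + (1/104)/1 = 1652 + (1/104)*1 = 1652 + 1/104 = 171809/104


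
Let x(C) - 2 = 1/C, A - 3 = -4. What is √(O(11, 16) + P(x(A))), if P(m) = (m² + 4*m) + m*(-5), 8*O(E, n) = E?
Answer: √22/4 ≈ 1.1726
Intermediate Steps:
A = -1 (A = 3 - 4 = -1)
x(C) = 2 + 1/C
O(E, n) = E/8
P(m) = m² - m (P(m) = (m² + 4*m) - 5*m = m² - m)
√(O(11, 16) + P(x(A))) = √((⅛)*11 + (2 + 1/(-1))*(-1 + (2 + 1/(-1)))) = √(11/8 + (2 - 1)*(-1 + (2 - 1))) = √(11/8 + 1*(-1 + 1)) = √(11/8 + 1*0) = √(11/8 + 0) = √(11/8) = √22/4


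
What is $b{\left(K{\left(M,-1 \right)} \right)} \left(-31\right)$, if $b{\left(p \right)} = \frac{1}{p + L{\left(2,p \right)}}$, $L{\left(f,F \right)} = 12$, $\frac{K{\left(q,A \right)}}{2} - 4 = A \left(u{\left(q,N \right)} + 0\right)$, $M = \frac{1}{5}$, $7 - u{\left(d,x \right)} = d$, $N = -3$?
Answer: $- \frac{155}{32} \approx -4.8438$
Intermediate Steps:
$u{\left(d,x \right)} = 7 - d$
$M = \frac{1}{5} \approx 0.2$
$K{\left(q,A \right)} = 8 + 2 A \left(7 - q\right)$ ($K{\left(q,A \right)} = 8 + 2 A \left(\left(7 - q\right) + 0\right) = 8 + 2 A \left(7 - q\right)$)
$b{\left(p \right)} = \frac{1}{12 + p}$ ($b{\left(p \right)} = \frac{1}{p + 12} = \frac{1}{12 + p}$)
$b{\left(K{\left(M,-1 \right)} \right)} \left(-31\right) = \frac{1}{12 + \left(8 - - 2 \left(-7 + \frac{1}{5}\right)\right)} \left(-31\right) = \frac{1}{12 + \left(8 - \left(-2\right) \left(- \frac{34}{5}\right)\right)} \left(-31\right) = \frac{1}{12 + \left(8 - \frac{68}{5}\right)} \left(-31\right) = \frac{1}{12 - \frac{28}{5}} \left(-31\right) = \frac{1}{\frac{32}{5}} \left(-31\right) = \frac{5}{32} \left(-31\right) = - \frac{155}{32}$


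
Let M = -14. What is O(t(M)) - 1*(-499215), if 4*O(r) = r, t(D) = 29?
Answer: 1996889/4 ≈ 4.9922e+5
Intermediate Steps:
O(r) = r/4
O(t(M)) - 1*(-499215) = (¼)*29 - 1*(-499215) = 29/4 + 499215 = 1996889/4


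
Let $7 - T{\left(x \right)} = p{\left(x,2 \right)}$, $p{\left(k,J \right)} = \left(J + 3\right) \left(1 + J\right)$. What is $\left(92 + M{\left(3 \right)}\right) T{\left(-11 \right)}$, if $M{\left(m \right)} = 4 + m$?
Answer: $-792$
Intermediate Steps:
$p{\left(k,J \right)} = \left(1 + J\right) \left(3 + J\right)$ ($p{\left(k,J \right)} = \left(3 + J\right) \left(1 + J\right) = \left(1 + J\right) \left(3 + J\right)$)
$T{\left(x \right)} = -8$ ($T{\left(x \right)} = 7 - \left(3 + 2^{2} + 4 \cdot 2\right) = 7 - \left(3 + 4 + 8\right) = 7 - 15 = -8$)
$\left(92 + M{\left(3 \right)}\right) T{\left(-11 \right)} = \left(92 + \left(4 + 3\right)\right) \left(-8\right) = \left(92 + 7\right) \left(-8\right) = 99 \left(-8\right) = -792$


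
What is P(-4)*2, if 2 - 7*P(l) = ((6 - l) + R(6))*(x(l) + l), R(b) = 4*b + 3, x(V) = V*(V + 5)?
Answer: 596/7 ≈ 85.143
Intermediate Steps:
x(V) = V*(5 + V)
R(b) = 3 + 4*b
P(l) = 2/7 - (33 - l)*(l + l*(5 + l))/7 (P(l) = 2/7 - ((6 - l) + (3 + 4*6))*(l*(5 + l) + l)/7 = 2/7 - ((6 - l) + (3 + 24))*(l + l*(5 + l))/7 = 2/7 - ((6 - l) + 27)*(l + l*(5 + l))/7 = 2/7 - (33 - l)*(l + l*(5 + l))/7)
P(-4)*2 = (2/7 - 198/7*(-4) - 27/7*(-4)² + (⅐)*(-4)³)*2 = (2/7 + 792/7 - 27/7*16 + (⅐)*(-64))*2 = (2/7 + 792/7 - 432/7 - 64/7)*2 = (298/7)*2 = 596/7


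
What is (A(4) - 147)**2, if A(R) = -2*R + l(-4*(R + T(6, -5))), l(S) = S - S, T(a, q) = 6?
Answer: 24025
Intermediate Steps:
l(S) = 0
A(R) = -2*R (A(R) = -2*R + 0 = -2*R)
(A(4) - 147)**2 = (-2*4 - 147)**2 = (-8 - 147)**2 = (-155)**2 = 24025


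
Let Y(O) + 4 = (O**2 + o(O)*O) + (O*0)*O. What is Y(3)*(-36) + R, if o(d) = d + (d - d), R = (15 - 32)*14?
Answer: -742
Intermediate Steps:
R = -238 (R = -17*14 = -238)
o(d) = d (o(d) = d + 0 = d)
Y(O) = -4 + 2*O**2 (Y(O) = -4 + ((O**2 + O*O) + (O*0)*O) = -4 + ((O**2 + O**2) + 0*O) = -4 + (2*O**2 + 0) = -4 + 2*O**2)
Y(3)*(-36) + R = (-4 + 2*3**2)*(-36) - 238 = (-4 + 2*9)*(-36) - 238 = (-4 + 18)*(-36) - 238 = 14*(-36) - 238 = -504 - 238 = -742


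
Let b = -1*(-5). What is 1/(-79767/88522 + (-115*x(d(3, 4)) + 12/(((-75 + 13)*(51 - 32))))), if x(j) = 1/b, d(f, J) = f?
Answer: -52139458/1246721429 ≈ -0.041821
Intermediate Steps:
b = 5
x(j) = 1/5
1/(-79767/88522 + (-115*x(d(3, 4)) + 12/(((-75 + 13)*(51 - 32))))) = 1/(-79767/88522 + (-115*1/5 + 12/(((-75 + 13)*(51 - 32))))) = 1/(-79767*1/88522 + (-23 + 12/((-62*19)))) = 1/(-79767/88522 + (-23 + 12/(-1178))) = 1/(-79767/88522 + (-23 + 12*(-1/1178))) = 1/(-79767/88522 + (-23 - 6/589)) = 1/(-79767/88522 - 13553/589) = 1/(-1246721429/52139458) = -52139458/1246721429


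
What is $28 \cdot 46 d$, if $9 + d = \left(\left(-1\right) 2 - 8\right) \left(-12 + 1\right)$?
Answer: $130088$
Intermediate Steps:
$d = 101$ ($d = -9 + \left(\left(-1\right) 2 - 8\right) \left(-12 + 1\right) = -9 + \left(-2 - 8\right) \left(-11\right) = -9 - -110 = -9 + 110 = 101$)
$28 \cdot 46 d = 28 \cdot 46 \cdot 101 = 1288 \cdot 101 = 130088$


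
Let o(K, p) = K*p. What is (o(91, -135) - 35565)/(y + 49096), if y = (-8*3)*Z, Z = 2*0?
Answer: -23925/24548 ≈ -0.97462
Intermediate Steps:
Z = 0
y = 0 (y = -8*3*0 = -24*0 = 0)
(o(91, -135) - 35565)/(y + 49096) = (91*(-135) - 35565)/(0 + 49096) = (-12285 - 35565)/49096 = -47850*1/49096 = -23925/24548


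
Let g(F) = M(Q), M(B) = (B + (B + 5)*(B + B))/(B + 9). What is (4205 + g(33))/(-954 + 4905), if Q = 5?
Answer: 8425/7902 ≈ 1.0662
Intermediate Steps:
M(B) = (B + 2*B*(5 + B))/(9 + B) (M(B) = (B + (5 + B)*(2*B))/(9 + B) = (B + 2*B*(5 + B))/(9 + B))
g(F) = 15/2 (g(F) = 5*(11 + 2*5)/(9 + 5) = 5*(11 + 10)/14 = 5*(1/14)*21 = 15/2)
(4205 + g(33))/(-954 + 4905) = (4205 + 15/2)/(-954 + 4905) = (8425/2)/3951 = (8425/2)*(1/3951) = 8425/7902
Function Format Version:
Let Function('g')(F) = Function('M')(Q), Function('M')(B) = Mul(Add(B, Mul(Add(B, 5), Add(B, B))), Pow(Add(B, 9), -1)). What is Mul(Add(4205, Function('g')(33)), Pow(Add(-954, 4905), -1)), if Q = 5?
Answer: Rational(8425, 7902) ≈ 1.0662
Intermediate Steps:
Function('M')(B) = Mul(Pow(Add(9, B), -1), Add(B, Mul(2, B, Add(5, B)))) (Function('M')(B) = Mul(Add(B, Mul(Add(5, B), Mul(2, B))), Pow(Add(9, B), -1)) = Mul(Add(B, Mul(2, B, Add(5, B))), Pow(Add(9, B), -1)) = Mul(Pow(Add(9, B), -1), Add(B, Mul(2, B, Add(5, B)))))
Function('g')(F) = Rational(15, 2) (Function('g')(F) = Mul(5, Pow(Add(9, 5), -1), Add(11, Mul(2, 5))) = Mul(5, Pow(14, -1), Add(11, 10)) = Mul(5, Rational(1, 14), 21) = Rational(15, 2))
Mul(Add(4205, Function('g')(33)), Pow(Add(-954, 4905), -1)) = Mul(Add(4205, Rational(15, 2)), Pow(Add(-954, 4905), -1)) = Mul(Rational(8425, 2), Pow(3951, -1)) = Mul(Rational(8425, 2), Rational(1, 3951)) = Rational(8425, 7902)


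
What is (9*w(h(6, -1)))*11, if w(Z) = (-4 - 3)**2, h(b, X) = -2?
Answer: 4851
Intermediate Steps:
w(Z) = 49 (w(Z) = (-7)**2 = 49)
(9*w(h(6, -1)))*11 = (9*49)*11 = 441*11 = 4851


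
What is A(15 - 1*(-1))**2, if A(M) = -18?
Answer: 324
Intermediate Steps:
A(15 - 1*(-1))**2 = (-18)**2 = 324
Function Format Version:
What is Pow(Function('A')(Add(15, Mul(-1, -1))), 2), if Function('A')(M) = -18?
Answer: 324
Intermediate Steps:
Pow(Function('A')(Add(15, Mul(-1, -1))), 2) = Pow(-18, 2) = 324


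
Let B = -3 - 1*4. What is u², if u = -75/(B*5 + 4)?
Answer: 5625/961 ≈ 5.8533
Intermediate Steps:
B = -7 (B = -3 - 4 = -7)
u = 75/31 (u = -75/(-7*5 + 4) = -75/(-35 + 4) = -75/(-31) = -75*(-1/31) = 75/31 ≈ 2.4194)
u² = (75/31)² = 5625/961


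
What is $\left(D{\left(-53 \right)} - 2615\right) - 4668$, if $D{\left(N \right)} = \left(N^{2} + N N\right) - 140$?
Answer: $-1805$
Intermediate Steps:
$D{\left(N \right)} = -140 + 2 N^{2}$ ($D{\left(N \right)} = \left(N^{2} + N^{2}\right) - 140 = 2 N^{2} - 140 = -140 + 2 N^{2}$)
$\left(D{\left(-53 \right)} - 2615\right) - 4668 = \left(\left(-140 + 2 \left(-53\right)^{2}\right) - 2615\right) - 4668 = \left(\left(-140 + 2 \cdot 2809\right) - 2615\right) - 4668 = \left(\left(-140 + 5618\right) - 2615\right) - 4668 = \left(5478 - 2615\right) - 4668 = 2863 - 4668 = -1805$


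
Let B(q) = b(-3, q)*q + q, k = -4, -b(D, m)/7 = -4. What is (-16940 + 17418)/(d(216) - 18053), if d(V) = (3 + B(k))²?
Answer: -239/2642 ≈ -0.090462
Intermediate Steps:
b(D, m) = 28 (b(D, m) = -7*(-4) = 28)
B(q) = 29*q (B(q) = 28*q + q = 29*q)
d(V) = 12769 (d(V) = (3 + 29*(-4))² = (3 - 116)² = (-113)² = 12769)
(-16940 + 17418)/(d(216) - 18053) = (-16940 + 17418)/(12769 - 18053) = 478/(-5284) = 478*(-1/5284) = -239/2642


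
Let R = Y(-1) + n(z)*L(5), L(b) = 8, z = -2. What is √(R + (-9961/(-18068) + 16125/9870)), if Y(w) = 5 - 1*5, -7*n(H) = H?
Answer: √39494192084515/2972186 ≈ 2.1144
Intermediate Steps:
n(H) = -H/7
Y(w) = 0 (Y(w) = 5 - 5 = 0)
R = 16/7 (R = 0 - ⅐*(-2)*8 = 0 + (2/7)*8 = 0 + 16/7 = 16/7 ≈ 2.2857)
√(R + (-9961/(-18068) + 16125/9870)) = √(16/7 + (-9961/(-18068) + 16125/9870)) = √(16/7 + (-9961*(-1/18068) + 16125*(1/9870))) = √(16/7 + (9961/18068 + 1075/658)) = √(16/7 + 12988719/5944372) = √(26575855/5944372) = √39494192084515/2972186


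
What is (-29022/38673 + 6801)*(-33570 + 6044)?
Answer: -2412984679942/12891 ≈ -1.8718e+8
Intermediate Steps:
(-29022/38673 + 6801)*(-33570 + 6044) = (-29022*1/38673 + 6801)*(-27526) = (-9674/12891 + 6801)*(-27526) = (87662017/12891)*(-27526) = -2412984679942/12891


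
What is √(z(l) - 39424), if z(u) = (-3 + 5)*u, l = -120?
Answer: 4*I*√2479 ≈ 199.16*I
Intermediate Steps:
z(u) = 2*u
√(z(l) - 39424) = √(2*(-120) - 39424) = √(-240 - 39424) = √(-39664) = 4*I*√2479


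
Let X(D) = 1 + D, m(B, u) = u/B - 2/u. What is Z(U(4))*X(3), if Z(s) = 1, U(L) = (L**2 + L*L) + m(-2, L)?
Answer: 4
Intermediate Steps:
m(B, u) = -2/u + u/B
U(L) = -2/L + 2*L**2 - L/2 (U(L) = (L**2 + L*L) + (-2/L + L/(-2)) = (L**2 + L**2) + (-2/L + L*(-1/2)) = 2*L**2 + (-2/L - L/2) = -2/L + 2*L**2 - L/2)
Z(U(4))*X(3) = 1*(1 + 3) = 1*4 = 4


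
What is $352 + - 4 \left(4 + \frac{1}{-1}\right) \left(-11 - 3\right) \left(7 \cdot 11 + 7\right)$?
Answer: $14464$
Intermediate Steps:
$352 + - 4 \left(4 + \frac{1}{-1}\right) \left(-11 - 3\right) \left(7 \cdot 11 + 7\right) = 352 + - 4 \left(4 - 1\right) \left(-14\right) \left(77 + 7\right) = 352 + \left(-4\right) 3 \left(-14\right) 84 = 352 + \left(-12\right) \left(-14\right) 84 = 352 + 168 \cdot 84 = 352 + 14112 = 14464$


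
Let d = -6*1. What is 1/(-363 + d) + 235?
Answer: 86714/369 ≈ 235.00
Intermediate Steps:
d = -6
1/(-363 + d) + 235 = 1/(-363 - 6) + 235 = 1/(-369) + 235 = -1/369 + 235 = 86714/369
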